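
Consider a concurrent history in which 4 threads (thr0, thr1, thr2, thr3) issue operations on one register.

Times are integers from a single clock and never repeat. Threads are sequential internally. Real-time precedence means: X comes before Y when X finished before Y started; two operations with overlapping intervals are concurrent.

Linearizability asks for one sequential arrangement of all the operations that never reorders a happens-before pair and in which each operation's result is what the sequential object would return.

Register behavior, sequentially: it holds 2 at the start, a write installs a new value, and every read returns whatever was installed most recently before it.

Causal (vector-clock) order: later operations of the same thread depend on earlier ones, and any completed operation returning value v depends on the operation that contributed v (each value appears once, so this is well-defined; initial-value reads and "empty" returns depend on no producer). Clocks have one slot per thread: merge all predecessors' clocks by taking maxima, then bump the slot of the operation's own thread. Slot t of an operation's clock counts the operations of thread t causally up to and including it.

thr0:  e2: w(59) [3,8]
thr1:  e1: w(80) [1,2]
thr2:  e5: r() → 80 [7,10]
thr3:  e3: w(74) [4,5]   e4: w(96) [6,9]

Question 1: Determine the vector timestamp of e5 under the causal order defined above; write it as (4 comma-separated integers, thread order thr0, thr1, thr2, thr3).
Answer: (0, 1, 1, 0)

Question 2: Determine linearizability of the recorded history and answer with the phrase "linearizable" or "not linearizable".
the violation lands at event 10, e5's response at time 10: events 1..9 linearize, events 1..10 do not
checked exhaustively: 8 real-time-consistent orders of 5 completed operations, zero legal register replays
take e1, e2, e3, e4, e5: step 5 already fails, because e5 r() → 80 cannot occur there
take e1, e2, e3, e5, e4: step 4 already fails, because e5 r() → 80 cannot occur there

not linearizable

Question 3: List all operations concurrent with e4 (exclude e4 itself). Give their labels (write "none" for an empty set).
Answer: e2, e5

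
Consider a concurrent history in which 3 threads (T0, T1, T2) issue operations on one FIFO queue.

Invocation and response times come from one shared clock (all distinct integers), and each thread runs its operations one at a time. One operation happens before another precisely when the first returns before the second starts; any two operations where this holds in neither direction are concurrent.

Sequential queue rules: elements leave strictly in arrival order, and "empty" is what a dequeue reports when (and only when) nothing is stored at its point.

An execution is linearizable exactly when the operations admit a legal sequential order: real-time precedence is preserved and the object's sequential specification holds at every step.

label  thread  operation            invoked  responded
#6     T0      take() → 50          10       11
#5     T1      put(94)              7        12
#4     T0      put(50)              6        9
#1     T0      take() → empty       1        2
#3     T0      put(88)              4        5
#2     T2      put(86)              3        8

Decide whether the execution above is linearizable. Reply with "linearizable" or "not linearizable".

not linearizable

already the first 11 events (up to #6's response at time 11) admit no linearization; the first 10 still do
checked exhaustively: 3 real-time-consistent orders of 5 completed operations, zero legal FIFO queue replays
no escape via the 1 pending operation (#5): every completion choice fails
for example #1, #2, #3, #4, #6 (pending dropped) fails at step 5: #6 take() → 50 is not legal there
for example #1, #3, #2, #4, #6 (pending dropped) fails at step 5: #6 take() → 50 is not legal there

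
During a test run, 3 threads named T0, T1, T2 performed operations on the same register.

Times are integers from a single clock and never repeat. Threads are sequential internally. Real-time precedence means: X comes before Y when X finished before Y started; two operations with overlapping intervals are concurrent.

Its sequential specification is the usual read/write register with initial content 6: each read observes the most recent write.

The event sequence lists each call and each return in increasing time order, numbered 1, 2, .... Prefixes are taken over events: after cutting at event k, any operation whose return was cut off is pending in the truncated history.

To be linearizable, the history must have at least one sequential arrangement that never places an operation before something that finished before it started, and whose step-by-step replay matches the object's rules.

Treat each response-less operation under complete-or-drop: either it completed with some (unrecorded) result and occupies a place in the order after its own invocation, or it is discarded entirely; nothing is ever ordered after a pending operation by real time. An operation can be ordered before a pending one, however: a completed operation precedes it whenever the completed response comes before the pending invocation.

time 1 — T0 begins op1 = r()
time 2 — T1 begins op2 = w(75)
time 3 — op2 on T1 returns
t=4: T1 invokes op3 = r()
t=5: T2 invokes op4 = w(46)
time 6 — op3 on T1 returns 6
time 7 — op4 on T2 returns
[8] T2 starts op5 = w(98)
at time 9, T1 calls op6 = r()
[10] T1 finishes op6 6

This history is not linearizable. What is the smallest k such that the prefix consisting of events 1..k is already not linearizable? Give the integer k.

6

a valid linearization of events 1..5 exists, for instance op1, op2:
after step 1 (op1 r() (pending, included)): value 6
after step 2 (op2 w(75)): value 75
include event 6 — op3 responding at 6 — and every candidate order breaks
completion choices over the 2 pending operations (op1, op4) were checked; none helps
sample order op2, op3 (pending dropped) stalls at step 2 — op3 r() → 6 has no legal effect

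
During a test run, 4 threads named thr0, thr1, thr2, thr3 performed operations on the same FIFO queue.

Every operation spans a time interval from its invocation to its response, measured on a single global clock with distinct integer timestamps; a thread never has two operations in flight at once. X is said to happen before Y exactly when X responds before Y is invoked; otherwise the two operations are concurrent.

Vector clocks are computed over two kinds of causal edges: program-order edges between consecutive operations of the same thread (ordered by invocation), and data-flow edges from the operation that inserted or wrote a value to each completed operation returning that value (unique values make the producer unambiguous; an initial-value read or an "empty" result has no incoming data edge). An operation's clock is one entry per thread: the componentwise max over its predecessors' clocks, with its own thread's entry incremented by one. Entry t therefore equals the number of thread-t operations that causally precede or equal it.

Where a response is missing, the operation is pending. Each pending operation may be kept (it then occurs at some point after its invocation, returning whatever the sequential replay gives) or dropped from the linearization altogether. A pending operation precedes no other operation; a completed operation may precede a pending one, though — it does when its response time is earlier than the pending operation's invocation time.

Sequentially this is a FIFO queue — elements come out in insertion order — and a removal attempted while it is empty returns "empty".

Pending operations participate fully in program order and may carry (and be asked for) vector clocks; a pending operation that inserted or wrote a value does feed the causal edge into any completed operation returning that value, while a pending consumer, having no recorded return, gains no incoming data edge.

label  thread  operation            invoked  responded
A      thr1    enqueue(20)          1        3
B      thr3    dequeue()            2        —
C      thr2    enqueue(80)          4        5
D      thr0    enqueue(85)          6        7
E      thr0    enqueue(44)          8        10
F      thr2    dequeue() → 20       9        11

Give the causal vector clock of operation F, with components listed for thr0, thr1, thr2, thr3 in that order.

root op B, invoked 2: fresh clock plus thr3's own tick → (0, 0, 0, 1)
root op C, invoked 4: fresh clock plus thr2's own tick → (0, 0, 1, 0)
root op A, invoked 1: fresh clock plus thr1's own tick → (0, 1, 0, 0)
root op D, invoked 6: fresh clock plus thr0's own tick → (1, 0, 0, 0)
invoked at 8, E merges VC(D)=(1, 0, 0, 0) and bumps thr0's slot → (2, 0, 0, 0)
invoked at 9, F merges VC(A)=(0, 1, 0, 0), VC(C)=(0, 0, 1, 0) and bumps thr2's slot → (0, 1, 2, 0)
target: VC(F) = (0, 1, 2, 0)

(0, 1, 2, 0)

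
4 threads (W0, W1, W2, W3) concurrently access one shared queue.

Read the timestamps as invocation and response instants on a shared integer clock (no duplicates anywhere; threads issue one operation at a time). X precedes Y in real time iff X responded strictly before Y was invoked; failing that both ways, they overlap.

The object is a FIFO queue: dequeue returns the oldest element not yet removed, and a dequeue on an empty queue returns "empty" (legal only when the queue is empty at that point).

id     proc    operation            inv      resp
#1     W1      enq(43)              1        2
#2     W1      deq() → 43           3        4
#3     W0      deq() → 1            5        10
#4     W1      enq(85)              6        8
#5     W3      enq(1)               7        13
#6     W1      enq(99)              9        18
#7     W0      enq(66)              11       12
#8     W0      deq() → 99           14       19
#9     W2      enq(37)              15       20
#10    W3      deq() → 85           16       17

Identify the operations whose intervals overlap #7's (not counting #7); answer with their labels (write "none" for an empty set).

#7 spans [11,12]; an op avoiding the whole window 11..12 is ordered, any other is concurrent
#1 [1,2]: before
#2 [3,4]: before
#3 [5,10]: before
#4 [6,8]: before
#5 [7,13]: concurrent
#6 [9,18]: concurrent
#8 [14,19]: after
#9 [15,20]: after
#10 [16,17]: after

#5, #6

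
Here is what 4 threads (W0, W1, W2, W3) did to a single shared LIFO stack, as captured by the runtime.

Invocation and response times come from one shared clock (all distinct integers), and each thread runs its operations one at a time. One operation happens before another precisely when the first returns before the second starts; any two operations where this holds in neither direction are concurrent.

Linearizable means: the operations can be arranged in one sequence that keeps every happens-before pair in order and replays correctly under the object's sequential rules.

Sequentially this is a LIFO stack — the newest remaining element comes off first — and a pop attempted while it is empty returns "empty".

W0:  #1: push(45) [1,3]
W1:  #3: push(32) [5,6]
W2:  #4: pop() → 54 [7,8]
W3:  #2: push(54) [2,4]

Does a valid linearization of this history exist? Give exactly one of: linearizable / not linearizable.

the violation lands at event 8, #4's response at time 8: events 1..7 linearize, events 1..8 do not
real-time-consistent orders of the 4 completed operations: 2 — all fail the LIFO stack replay
e.g. #1, #2, #3, #4: illegal at step 4, since #4 pop() → 54 cannot apply there
e.g. #2, #1, #3, #4: illegal at step 4, since #4 pop() → 54 cannot apply there

not linearizable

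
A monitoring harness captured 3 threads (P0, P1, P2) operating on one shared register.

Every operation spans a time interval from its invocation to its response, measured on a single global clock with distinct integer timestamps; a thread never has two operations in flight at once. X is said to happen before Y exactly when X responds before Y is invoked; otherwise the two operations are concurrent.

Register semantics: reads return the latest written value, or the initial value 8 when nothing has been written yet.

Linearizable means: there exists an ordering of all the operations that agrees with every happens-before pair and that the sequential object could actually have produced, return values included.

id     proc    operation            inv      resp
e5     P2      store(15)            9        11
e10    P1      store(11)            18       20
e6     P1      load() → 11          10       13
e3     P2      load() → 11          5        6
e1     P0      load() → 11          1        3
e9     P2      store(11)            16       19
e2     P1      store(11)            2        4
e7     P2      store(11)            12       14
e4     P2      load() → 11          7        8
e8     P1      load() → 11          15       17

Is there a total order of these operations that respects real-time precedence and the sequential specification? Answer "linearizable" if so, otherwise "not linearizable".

witness order: e2, e1, e3, e4, e5, e7, e6, e8, e9, e10
after step 1 (e2 store(11)): value 11
after step 2 (e1 load() → 11): value 11
after step 3 (e3 load() → 11): value 11
after step 4 (e4 load() → 11): value 11
after step 5 (e5 store(15)): value 15
after step 6 (e7 store(11)): value 11
after step 7 (e6 load() → 11): value 11
after step 8 (e8 load() → 11): value 11
after step 9 (e9 store(11)): value 11
after step 10 (e10 store(11)): value 11

linearizable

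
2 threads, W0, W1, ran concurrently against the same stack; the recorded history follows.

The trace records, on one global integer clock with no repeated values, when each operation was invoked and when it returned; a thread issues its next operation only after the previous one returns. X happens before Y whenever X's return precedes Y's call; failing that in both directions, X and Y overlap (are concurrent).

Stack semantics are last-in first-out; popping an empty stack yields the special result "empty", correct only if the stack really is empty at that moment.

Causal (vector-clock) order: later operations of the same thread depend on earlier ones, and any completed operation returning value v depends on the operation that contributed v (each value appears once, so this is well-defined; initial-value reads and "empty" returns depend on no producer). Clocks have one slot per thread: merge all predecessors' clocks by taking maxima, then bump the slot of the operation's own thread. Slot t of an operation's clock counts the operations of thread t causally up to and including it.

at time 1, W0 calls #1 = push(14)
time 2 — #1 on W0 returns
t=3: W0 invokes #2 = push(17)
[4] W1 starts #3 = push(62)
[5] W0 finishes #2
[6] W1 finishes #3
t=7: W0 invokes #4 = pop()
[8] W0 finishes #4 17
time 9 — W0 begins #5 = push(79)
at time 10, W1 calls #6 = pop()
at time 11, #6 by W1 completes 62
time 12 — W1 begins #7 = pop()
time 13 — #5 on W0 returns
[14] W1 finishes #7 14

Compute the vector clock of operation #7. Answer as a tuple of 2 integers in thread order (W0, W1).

invoked at 4, #3 has no predecessors; its own W1 bump gives (0, 1)
invoked at 1, #1 has no predecessors; its own W0 bump gives (1, 0)
VC(#6, invoked at 10): max of VC(#3)=(0, 1), then +1 on thread W1 → (0, 2)
VC(#2, invoked at 3): max of VC(#1)=(1, 0), then +1 on thread W0 → (2, 0)
VC(#4, invoked at 7): max of VC(#2)=(2, 0), then +1 on thread W0 → (3, 0)
VC(#7, invoked at 12): max of VC(#1)=(1, 0), VC(#6)=(0, 2), then +1 on thread W1 → (1, 3)
VC(#5, invoked at 9): max of VC(#4)=(3, 0), then +1 on thread W0 → (4, 0)
target: VC(#7) = (1, 3)

(1, 3)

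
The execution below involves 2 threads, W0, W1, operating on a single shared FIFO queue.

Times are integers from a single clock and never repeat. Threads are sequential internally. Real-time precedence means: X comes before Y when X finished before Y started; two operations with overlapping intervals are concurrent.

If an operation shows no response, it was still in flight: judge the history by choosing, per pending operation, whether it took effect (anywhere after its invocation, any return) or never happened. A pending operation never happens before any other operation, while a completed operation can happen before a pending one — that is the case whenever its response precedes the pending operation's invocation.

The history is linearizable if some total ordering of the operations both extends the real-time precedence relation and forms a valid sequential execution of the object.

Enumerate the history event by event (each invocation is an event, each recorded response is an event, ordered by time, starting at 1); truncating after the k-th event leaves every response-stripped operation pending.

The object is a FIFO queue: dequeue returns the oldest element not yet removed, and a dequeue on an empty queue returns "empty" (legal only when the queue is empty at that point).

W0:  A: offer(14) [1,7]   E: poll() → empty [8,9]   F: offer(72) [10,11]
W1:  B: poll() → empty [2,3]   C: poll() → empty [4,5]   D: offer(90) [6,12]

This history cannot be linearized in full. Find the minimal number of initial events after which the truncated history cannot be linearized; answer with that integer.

one valid order for events 1..8 is B, C, A:
step 1: B poll() → empty — queue <>
step 2: C poll() → empty — queue <>
step 3: A offer(14) — queue <14>
once event 9 joins (E's response, time 9), exhaustive search finds no witness
every completion of the 1 pending operation (D) was checked; none linearizes
e.g. A, B, C, E (pending dropped): illegal at step 2, since B poll() → empty cannot apply there
e.g. B, A, C, E (pending dropped): illegal at step 3, since C poll() → empty cannot apply there

9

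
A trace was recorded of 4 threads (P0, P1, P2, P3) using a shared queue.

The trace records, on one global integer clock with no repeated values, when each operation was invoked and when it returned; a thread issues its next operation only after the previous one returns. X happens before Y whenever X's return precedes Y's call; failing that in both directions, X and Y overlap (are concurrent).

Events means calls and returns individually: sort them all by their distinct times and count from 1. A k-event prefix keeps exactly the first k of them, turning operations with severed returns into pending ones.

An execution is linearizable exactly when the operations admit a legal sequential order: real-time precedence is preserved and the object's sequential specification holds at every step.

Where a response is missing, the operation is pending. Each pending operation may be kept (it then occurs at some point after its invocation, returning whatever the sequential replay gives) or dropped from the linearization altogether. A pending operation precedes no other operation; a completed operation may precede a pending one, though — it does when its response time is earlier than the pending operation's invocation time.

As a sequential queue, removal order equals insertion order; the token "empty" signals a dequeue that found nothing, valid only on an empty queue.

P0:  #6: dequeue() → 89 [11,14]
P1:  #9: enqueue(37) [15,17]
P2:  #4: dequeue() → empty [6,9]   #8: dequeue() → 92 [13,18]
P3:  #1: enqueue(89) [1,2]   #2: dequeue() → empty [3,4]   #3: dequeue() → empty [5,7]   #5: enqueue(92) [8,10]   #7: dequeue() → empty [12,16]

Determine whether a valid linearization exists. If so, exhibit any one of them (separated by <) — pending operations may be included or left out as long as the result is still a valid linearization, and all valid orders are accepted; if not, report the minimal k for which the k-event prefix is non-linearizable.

prefix check: 1..3 passes, 1..4 fails once #2's time-4 response joins
exactly one order of the 2 completed ops respects real time; the queue replay fails
e.g. #1, #2: illegal at step 2, since #2 dequeue() → empty cannot apply there

not linearizable — minimal violating prefix: 4 events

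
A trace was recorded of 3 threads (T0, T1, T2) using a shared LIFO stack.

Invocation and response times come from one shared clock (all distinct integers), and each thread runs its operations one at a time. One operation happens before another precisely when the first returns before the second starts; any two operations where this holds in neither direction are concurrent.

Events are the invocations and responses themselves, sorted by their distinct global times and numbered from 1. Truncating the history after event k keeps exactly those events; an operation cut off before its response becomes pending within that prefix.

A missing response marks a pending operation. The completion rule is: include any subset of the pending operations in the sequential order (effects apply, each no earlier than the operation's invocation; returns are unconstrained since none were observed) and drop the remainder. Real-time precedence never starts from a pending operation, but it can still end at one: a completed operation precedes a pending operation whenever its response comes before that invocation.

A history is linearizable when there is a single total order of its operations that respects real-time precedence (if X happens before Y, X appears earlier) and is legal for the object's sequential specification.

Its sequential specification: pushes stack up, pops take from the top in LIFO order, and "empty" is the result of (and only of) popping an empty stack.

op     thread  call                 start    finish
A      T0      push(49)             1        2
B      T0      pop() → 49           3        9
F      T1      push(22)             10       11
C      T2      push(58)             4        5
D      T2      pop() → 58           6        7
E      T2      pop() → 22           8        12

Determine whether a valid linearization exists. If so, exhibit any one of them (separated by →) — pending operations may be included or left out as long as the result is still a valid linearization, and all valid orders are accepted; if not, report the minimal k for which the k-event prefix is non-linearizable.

linearizable — witness: A → B → C → D → F → E

1. A push(49), leaving stack <49>
2. B pop() → 49, leaving stack <>
3. C push(58), leaving stack <58>
4. D pop() → 58, leaving stack <>
5. F push(22), leaving stack <22>
6. E pop() → 22, leaving stack <>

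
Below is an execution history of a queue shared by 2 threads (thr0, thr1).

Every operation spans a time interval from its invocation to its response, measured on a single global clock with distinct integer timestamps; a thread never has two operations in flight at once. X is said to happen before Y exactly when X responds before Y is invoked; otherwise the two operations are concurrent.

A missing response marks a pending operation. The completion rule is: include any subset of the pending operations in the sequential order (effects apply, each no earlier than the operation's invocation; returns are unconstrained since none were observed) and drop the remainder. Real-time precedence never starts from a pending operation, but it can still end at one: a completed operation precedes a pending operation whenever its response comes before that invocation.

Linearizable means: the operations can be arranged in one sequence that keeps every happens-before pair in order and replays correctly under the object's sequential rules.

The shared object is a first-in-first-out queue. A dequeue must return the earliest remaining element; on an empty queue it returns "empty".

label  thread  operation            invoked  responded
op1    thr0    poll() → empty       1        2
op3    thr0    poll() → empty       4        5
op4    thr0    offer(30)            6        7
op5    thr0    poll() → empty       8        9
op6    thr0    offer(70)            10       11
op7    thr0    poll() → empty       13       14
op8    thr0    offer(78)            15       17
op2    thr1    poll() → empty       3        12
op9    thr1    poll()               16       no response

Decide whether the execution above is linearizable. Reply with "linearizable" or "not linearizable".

not linearizable

the violation lands at event 12, op2's response at time 12: events 1..11 linearize, events 1..12 do not
6 completed operations, 5 real-time-consistent orders — every queue replay fails
sample order op1, op2, op3, op4, op5, op6 stalls at step 5 — op5 poll() → empty has no legal effect
sample order op1, op3, op2, op4, op5, op6 stalls at step 5 — op5 poll() → empty has no legal effect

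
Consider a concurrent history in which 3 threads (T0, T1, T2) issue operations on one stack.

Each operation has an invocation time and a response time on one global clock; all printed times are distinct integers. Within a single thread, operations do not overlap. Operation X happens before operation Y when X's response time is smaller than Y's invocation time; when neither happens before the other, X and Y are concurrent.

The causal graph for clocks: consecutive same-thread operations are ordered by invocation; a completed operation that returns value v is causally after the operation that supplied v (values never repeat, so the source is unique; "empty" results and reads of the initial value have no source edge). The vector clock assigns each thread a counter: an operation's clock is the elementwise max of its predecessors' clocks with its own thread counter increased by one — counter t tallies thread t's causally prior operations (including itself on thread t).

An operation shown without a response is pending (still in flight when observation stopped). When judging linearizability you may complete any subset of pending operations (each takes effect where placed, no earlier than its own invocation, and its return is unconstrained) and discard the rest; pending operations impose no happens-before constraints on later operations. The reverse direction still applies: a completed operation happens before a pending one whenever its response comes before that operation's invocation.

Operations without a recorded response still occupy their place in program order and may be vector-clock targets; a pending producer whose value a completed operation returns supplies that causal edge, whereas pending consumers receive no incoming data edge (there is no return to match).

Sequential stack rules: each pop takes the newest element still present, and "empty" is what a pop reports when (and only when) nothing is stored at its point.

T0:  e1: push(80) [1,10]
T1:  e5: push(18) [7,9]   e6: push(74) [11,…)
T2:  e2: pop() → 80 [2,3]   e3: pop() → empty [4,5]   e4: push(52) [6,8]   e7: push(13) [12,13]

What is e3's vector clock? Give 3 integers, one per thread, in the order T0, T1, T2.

(1, 0, 2)

VC(e5, invoked at 7): no causal predecessors; +1 on T1 → (0, 1, 0)
VC(e1, invoked at 1): no causal predecessors; +1 on T0 → (1, 0, 0)
e6 (invocation 11): componentwise max over VC(e5)=(0, 1, 0), +1 at T1, giving (0, 2, 0)
e2 (invocation 2): componentwise max over VC(e1)=(1, 0, 0), +1 at T2, giving (1, 0, 1)
e3 (invocation 4): componentwise max over VC(e2)=(1, 0, 1), +1 at T2, giving (1, 0, 2)
e4 (invocation 6): componentwise max over VC(e3)=(1, 0, 2), +1 at T2, giving (1, 0, 3)
e7 (invocation 12): componentwise max over VC(e4)=(1, 0, 3), +1 at T2, giving (1, 0, 4)
target: VC(e3) = (1, 0, 2)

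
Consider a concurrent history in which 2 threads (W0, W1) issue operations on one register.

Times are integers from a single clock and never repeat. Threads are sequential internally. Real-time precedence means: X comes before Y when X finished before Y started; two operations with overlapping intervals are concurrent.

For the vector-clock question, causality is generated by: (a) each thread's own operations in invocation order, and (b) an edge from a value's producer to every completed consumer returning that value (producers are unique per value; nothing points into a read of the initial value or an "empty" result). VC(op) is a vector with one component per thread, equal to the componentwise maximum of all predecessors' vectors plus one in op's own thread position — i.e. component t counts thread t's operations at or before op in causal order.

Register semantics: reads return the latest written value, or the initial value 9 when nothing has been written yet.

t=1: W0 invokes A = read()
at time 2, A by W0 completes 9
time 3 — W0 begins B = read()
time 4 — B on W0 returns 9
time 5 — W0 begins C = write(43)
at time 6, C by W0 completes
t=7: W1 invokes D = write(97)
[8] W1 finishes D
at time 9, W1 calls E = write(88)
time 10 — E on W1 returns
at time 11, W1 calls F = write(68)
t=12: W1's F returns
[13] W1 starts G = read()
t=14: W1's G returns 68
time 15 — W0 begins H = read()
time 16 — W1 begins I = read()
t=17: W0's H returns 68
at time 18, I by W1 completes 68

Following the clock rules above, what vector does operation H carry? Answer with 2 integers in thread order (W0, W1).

(4, 3)

no predecessors for D (invoked 7): W1 increments from zero → (0, 1)
no predecessors for A (invoked 1): W0 increments from zero → (1, 0)
VC(E, invoked at 9): max of VC(D)=(0, 1), then +1 on thread W1 → (0, 2)
VC(B, invoked at 3): max of VC(A)=(1, 0), then +1 on thread W0 → (2, 0)
VC(F, invoked at 11): max of VC(E)=(0, 2), then +1 on thread W1 → (0, 3)
VC(C, invoked at 5): max of VC(B)=(2, 0), then +1 on thread W0 → (3, 0)
VC(G, invoked at 13): max of VC(F)=(0, 3), then +1 on thread W1 → (0, 4)
VC(I, invoked at 16): max of VC(F)=(0, 3), VC(G)=(0, 4), then +1 on thread W1 → (0, 5)
VC(H, invoked at 15): max of VC(C)=(3, 0), VC(F)=(0, 3), then +1 on thread W0 → (4, 3)
target: VC(H) = (4, 3)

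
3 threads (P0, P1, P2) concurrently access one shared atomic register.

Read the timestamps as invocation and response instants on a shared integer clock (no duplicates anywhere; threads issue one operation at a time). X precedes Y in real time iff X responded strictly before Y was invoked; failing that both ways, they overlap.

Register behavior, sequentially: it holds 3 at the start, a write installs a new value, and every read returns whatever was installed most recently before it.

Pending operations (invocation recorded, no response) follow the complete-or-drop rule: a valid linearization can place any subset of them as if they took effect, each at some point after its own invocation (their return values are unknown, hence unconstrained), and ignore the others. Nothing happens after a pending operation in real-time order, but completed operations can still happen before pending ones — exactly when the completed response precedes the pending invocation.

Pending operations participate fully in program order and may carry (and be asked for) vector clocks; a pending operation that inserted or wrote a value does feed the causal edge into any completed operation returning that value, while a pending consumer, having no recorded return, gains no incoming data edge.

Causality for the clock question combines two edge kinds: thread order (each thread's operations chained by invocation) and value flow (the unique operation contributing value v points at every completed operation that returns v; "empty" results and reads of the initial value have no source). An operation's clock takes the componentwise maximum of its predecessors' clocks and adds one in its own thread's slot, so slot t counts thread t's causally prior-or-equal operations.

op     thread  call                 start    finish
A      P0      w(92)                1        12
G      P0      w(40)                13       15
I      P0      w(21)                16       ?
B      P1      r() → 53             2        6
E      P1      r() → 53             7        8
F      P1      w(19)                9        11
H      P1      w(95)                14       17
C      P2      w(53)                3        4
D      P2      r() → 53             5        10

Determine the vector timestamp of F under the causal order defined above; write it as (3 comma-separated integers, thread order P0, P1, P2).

invoked at 3, C has no predecessors; its own P2 bump gives (0, 0, 1)
invoked at 1, A has no predecessors; its own P0 bump gives (1, 0, 0)
from VC(C)=(0, 0, 1), D (invoked 5) maxes components and bumps P2 → (0, 0, 2)
from VC(C)=(0, 0, 1), B (invoked 2) maxes components and bumps P1 → (0, 1, 1)
from VC(A)=(1, 0, 0), G (invoked 13) maxes components and bumps P0 → (2, 0, 0)
from VC(B)=(0, 1, 1), VC(C)=(0, 0, 1), E (invoked 7) maxes components and bumps P1 → (0, 2, 1)
from VC(G)=(2, 0, 0), I (invoked 16) maxes components and bumps P0 → (3, 0, 0)
from VC(E)=(0, 2, 1), F (invoked 9) maxes components and bumps P1 → (0, 3, 1)
from VC(F)=(0, 3, 1), H (invoked 14) maxes components and bumps P1 → (0, 4, 1)
target: VC(F) = (0, 3, 1)

(0, 3, 1)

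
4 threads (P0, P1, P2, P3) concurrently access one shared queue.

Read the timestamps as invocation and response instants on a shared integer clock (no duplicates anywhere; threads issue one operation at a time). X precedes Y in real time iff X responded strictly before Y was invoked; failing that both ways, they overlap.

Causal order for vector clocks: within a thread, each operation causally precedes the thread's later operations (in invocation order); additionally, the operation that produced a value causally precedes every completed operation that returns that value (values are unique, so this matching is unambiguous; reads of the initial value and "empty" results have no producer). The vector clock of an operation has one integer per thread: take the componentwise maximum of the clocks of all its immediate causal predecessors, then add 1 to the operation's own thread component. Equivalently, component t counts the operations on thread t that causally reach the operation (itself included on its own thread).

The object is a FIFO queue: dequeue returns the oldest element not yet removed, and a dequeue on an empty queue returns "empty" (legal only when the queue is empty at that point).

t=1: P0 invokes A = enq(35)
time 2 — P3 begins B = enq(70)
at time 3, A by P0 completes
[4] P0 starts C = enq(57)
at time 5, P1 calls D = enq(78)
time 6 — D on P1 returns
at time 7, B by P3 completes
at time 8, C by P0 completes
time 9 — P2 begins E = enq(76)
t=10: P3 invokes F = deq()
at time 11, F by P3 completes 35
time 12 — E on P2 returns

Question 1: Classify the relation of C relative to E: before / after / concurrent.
before

C spans [4,8], E spans [9,12]
resp(C)=8 < inv(E)=9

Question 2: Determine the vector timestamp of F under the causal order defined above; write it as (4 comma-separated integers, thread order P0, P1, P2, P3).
(1, 0, 0, 2)

B, invoked 2, has no incoming edges; only P3's bump applies → (0, 0, 0, 1)
E, invoked 9, has no incoming edges; only P2's bump applies → (0, 0, 1, 0)
D, invoked 5, has no incoming edges; only P1's bump applies → (0, 1, 0, 0)
A, invoked 1, has no incoming edges; only P0's bump applies → (1, 0, 0, 0)
C (invocation 4): componentwise max over VC(A)=(1, 0, 0, 0), +1 at P0, giving (2, 0, 0, 0)
F (invocation 10): componentwise max over VC(A)=(1, 0, 0, 0), VC(B)=(0, 0, 0, 1), +1 at P3, giving (1, 0, 0, 2)
target: VC(F) = (1, 0, 0, 2)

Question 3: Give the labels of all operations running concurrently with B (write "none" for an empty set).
A, C, D

B spans [2,7]: anything still running between times 2 and 7 counts as concurrent
A [1,3]: concurrent
C [4,8]: concurrent
D [5,6]: concurrent
E [9,12]: after
F [10,11]: after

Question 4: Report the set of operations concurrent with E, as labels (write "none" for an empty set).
F

E runs from 9 to 12; window-overlapping ops are concurrent
A [1,3]: before
B [2,7]: before
C [4,8]: before
D [5,6]: before
F [10,11]: concurrent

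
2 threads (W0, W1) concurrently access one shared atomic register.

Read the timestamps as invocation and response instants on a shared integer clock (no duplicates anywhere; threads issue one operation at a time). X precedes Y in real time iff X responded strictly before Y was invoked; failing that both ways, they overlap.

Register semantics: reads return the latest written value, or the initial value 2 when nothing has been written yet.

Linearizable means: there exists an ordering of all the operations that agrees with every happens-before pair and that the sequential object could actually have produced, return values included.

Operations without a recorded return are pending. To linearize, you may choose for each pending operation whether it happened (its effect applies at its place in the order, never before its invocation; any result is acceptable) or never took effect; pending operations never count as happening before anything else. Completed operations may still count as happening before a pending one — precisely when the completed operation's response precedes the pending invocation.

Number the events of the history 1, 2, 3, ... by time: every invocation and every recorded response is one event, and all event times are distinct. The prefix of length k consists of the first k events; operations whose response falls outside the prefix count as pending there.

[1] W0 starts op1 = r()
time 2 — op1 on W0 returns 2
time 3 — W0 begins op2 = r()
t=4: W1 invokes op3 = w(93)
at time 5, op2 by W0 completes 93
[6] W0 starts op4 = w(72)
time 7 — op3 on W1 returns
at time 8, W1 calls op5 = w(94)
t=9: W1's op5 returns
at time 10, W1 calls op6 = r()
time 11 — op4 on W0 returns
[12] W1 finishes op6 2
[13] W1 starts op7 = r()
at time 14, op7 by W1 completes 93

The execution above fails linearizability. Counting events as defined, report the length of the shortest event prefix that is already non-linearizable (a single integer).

12

events 1..11 are linearizable; a witness order is op1, op3, op2, op4, op5:
step 1: op1 r() → 2 — value 2
step 2: op3 w(93) — value 93
step 3: op2 r() → 93 — value 93
step 4: op4 w(72) — value 72
step 5: op5 w(94) — value 94
at event 12 (op6's time-12 response) nothing linearizes any more
e.g. op1, op2, op3, op4, op5, op6: illegal at step 2, since op2 r() → 93 cannot apply there
e.g. op1, op2, op3, op5, op4, op6: illegal at step 2, since op2 r() → 93 cannot apply there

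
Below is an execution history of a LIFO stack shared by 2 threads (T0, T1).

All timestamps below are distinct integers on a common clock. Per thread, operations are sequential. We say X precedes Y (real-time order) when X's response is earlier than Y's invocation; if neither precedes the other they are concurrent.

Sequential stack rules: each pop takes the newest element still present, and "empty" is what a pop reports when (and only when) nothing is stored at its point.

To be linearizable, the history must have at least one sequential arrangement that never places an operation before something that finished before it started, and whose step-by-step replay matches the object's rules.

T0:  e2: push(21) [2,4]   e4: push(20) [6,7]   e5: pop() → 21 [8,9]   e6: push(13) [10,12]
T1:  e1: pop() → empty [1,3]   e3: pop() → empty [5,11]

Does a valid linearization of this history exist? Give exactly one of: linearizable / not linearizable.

not linearizable

already the first 11 events (up to e3's response at time 11) admit no linearization; the first 10 still do
the 5 completed operations admit 6 real-time orders; each fails the LIFO stack replay
no escape via the 1 pending operation (e6): every completion choice fails
for example e1, e2, e3, e4, e5 (pending dropped) fails at step 3: e3 pop() → empty is not legal there
for example e1, e2, e4, e3, e5 (pending dropped) fails at step 4: e3 pop() → empty is not legal there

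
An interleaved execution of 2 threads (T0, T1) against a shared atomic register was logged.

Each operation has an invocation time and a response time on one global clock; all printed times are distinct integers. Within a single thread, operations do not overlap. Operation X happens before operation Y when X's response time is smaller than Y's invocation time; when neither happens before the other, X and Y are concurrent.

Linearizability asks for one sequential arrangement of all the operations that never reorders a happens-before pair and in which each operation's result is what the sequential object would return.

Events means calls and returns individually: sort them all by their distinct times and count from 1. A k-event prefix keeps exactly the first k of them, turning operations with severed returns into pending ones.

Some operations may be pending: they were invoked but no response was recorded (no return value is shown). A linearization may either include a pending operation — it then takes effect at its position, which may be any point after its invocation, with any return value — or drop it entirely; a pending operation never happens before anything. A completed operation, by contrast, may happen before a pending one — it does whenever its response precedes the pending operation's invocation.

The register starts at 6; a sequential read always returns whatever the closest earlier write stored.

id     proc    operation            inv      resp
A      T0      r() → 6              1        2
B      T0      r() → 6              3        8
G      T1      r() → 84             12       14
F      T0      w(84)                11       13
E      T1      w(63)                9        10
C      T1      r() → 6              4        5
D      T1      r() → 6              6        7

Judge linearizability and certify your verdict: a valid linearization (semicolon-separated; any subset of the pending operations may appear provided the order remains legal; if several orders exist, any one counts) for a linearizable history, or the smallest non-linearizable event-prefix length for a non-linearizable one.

linearizable — witness: A; B; C; D; E; F; G

after step 1 (A r() → 6): value 6
after step 2 (B r() → 6): value 6
after step 3 (C r() → 6): value 6
after step 4 (D r() → 6): value 6
after step 5 (E w(63)): value 63
after step 6 (F w(84)): value 84
after step 7 (G r() → 84): value 84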